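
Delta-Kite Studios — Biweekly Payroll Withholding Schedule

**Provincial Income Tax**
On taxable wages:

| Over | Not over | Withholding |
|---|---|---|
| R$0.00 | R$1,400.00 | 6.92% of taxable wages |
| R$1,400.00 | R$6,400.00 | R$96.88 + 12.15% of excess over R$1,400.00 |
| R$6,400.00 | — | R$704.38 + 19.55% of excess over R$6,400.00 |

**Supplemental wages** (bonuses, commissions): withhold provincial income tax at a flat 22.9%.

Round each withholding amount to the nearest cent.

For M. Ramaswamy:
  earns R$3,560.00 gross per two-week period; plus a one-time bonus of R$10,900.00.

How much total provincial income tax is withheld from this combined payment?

R$2,855.42

Provincial Income Tax: taxable = R$3,560.00
  R$96.88 + 12.15% × (R$3,560.00 − R$1,400.00) = R$96.88 + 12.15% × R$2,160.00 = R$359.32
Supplemental (22.9% flat on bonus): 22.9% × R$10,900.00 = R$2,496.10
Total provincial income tax: R$359.32 + R$2,496.10 = R$2,855.42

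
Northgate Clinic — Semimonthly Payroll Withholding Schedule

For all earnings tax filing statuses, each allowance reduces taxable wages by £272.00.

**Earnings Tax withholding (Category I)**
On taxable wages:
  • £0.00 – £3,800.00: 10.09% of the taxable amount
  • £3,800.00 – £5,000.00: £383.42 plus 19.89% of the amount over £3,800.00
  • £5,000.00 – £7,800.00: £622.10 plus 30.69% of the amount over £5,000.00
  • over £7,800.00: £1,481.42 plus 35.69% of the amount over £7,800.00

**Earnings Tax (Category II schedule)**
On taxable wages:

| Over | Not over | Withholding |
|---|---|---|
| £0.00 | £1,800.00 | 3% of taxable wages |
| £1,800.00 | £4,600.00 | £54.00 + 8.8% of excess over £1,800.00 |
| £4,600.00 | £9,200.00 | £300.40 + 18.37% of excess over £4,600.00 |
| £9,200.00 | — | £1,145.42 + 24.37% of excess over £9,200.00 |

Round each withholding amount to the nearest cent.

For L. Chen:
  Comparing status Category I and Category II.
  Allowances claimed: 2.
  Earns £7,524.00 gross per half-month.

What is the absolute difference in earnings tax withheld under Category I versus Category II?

£492.15

Earnings Tax (Category I): taxable = £7,524.00 − 2×£272.00 = £6,980.00
  £622.10 + 30.69% × (£6,980.00 − £5,000.00) = £622.10 + 30.69% × £1,980.00 = £1,229.76
Earnings Tax (Category II): taxable = £7,524.00 − 2×£272.00 = £6,980.00
  £300.40 + 18.37% × (£6,980.00 − £4,600.00) = £300.40 + 18.37% × £2,380.00 = £737.61
Difference: |£1,229.76 − £737.61| = £492.15 (higher under Category I)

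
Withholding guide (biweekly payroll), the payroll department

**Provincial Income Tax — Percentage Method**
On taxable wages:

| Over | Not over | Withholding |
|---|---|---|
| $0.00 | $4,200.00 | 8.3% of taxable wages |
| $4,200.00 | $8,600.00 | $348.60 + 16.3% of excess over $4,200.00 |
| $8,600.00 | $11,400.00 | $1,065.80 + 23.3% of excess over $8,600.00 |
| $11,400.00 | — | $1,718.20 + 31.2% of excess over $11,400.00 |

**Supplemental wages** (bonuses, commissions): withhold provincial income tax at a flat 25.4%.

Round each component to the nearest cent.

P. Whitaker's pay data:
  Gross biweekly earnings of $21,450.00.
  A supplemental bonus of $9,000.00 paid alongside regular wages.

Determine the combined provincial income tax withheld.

Provincial Income Tax: taxable = $21,450.00
  $1,718.20 + 31.2% × ($21,450.00 − $11,400.00) = $1,718.20 + 31.2% × $10,050.00 = $4,853.80
Supplemental (25.4% flat on bonus): 25.4% × $9,000.00 = $2,286.00
Total provincial income tax: $4,853.80 + $2,286.00 = $7,139.80

$7,139.80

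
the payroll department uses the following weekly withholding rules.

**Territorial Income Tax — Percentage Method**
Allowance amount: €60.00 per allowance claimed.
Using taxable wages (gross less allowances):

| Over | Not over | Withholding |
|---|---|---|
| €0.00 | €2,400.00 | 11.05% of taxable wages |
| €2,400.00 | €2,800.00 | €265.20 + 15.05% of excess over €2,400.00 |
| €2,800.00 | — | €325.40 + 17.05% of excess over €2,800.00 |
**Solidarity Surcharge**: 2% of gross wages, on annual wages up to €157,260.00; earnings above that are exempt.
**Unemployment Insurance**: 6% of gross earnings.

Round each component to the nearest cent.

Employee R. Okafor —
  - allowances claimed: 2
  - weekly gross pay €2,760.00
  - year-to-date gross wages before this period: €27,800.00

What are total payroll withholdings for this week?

€522.12

Territorial Income Tax: taxable = €2,760.00 − 2×€60.00 = €2,640.00
  €265.20 + 15.05% × (€2,640.00 − €2,400.00) = €265.20 + 15.05% × €240.00 = €301.32
Solidarity Surcharge: 2% × €2,760.00 = €55.20
Unemployment Insurance: 6% × €2,760.00 = €165.60
Total: €301.32 + €55.20 + €165.60 = €522.12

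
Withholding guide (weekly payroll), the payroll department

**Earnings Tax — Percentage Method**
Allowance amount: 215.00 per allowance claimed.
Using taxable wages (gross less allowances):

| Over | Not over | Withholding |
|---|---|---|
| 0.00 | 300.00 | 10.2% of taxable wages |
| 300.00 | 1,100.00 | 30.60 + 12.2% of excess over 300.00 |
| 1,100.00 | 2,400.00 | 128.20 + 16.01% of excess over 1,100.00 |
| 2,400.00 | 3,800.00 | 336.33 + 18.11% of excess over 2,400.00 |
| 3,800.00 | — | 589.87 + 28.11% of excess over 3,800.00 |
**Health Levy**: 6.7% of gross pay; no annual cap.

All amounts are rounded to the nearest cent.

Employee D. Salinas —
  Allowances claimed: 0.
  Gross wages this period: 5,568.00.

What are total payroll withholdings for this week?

1,459.91

Earnings Tax: taxable = 5,568.00
  589.87 + 28.11% × (5,568.00 − 3,800.00) = 589.87 + 28.11% × 1,768.00 = 1,086.85
Health Levy: 6.7% × 5,568.00 = 373.06
Total: 1,086.85 + 373.06 = 1,459.91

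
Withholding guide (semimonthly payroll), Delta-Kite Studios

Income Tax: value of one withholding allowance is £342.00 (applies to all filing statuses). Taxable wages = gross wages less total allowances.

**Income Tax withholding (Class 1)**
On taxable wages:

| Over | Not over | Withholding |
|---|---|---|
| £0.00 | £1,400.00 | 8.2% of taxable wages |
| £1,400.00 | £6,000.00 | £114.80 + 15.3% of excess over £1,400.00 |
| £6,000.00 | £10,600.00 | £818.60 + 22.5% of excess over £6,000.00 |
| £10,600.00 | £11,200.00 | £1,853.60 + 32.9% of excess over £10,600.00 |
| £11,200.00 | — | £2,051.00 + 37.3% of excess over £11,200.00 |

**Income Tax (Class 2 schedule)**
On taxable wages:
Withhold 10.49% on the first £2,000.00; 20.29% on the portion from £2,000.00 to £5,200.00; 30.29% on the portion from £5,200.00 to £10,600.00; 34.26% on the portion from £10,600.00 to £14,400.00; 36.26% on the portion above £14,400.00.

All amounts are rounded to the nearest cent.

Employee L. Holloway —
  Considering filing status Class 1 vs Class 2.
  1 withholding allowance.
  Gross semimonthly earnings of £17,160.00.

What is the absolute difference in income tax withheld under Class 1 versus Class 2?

Income Tax (Class 1): taxable = £17,160.00 − 1×£342.00 = £16,818.00
  £2,051.00 + 37.3% × (£16,818.00 − £11,200.00) = £2,051.00 + 37.3% × £5,618.00 = £4,146.51
Income Tax (Class 2): taxable = £17,160.00 − 1×£342.00 = £16,818.00
  £3,796.62 + 36.26% × (£16,818.00 − £14,400.00) = £3,796.62 + 36.26% × £2,418.00 = £4,673.39
Difference: |£4,146.51 − £4,673.39| = £526.88 (higher under Class 2)

£526.88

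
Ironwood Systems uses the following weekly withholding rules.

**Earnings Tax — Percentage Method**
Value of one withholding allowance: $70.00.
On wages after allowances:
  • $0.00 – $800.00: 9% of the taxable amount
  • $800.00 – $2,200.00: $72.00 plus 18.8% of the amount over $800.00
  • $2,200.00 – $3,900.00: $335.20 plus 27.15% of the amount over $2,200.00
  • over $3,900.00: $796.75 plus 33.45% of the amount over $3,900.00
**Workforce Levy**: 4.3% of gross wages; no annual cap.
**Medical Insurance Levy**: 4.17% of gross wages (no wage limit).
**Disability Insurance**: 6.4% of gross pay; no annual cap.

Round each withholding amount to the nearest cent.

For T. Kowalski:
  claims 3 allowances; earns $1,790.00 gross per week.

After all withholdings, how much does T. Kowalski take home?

$1,305.19

Earnings Tax: taxable = $1,790.00 − 3×$70.00 = $1,580.00
  $72.00 + 18.8% × ($1,580.00 − $800.00) = $72.00 + 18.8% × $780.00 = $218.64
Workforce Levy: 4.3% × $1,790.00 = $76.97
Medical Insurance Levy: 4.17% × $1,790.00 = $74.64
Disability Insurance: 6.4% × $1,790.00 = $114.56
Total withheld: $218.64 + $76.97 + $74.64 + $114.56 = $484.81
Net pay: $1,790.00 − $484.81 = $1,305.19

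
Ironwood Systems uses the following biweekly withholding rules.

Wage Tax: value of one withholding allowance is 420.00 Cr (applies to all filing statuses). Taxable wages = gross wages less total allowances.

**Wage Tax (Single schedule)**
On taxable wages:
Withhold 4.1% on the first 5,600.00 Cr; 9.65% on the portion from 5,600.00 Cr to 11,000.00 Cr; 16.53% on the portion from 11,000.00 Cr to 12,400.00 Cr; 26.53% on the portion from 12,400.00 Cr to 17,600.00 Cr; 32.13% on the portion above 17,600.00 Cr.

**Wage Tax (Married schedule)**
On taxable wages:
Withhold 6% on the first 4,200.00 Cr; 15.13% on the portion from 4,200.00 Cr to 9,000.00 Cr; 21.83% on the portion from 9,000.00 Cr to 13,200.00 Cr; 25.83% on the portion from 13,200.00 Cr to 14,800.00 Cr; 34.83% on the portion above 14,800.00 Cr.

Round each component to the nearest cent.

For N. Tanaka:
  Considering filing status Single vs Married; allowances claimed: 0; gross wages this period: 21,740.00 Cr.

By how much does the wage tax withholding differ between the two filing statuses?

Wage Tax (Single): taxable = 21,740.00 Cr
  2,361.68 Cr + 32.13% × (21,740.00 Cr − 17,600.00 Cr) = 2,361.68 Cr + 32.13% × 4,140.00 Cr = 3,691.86 Cr
Wage Tax (Married): taxable = 21,740.00 Cr
  2,308.38 Cr + 34.83% × (21,740.00 Cr − 14,800.00 Cr) = 2,308.38 Cr + 34.83% × 6,940.00 Cr = 4,725.58 Cr
Difference: |3,691.86 Cr − 4,725.58 Cr| = 1,033.72 Cr (higher under Married)

1,033.72 Cr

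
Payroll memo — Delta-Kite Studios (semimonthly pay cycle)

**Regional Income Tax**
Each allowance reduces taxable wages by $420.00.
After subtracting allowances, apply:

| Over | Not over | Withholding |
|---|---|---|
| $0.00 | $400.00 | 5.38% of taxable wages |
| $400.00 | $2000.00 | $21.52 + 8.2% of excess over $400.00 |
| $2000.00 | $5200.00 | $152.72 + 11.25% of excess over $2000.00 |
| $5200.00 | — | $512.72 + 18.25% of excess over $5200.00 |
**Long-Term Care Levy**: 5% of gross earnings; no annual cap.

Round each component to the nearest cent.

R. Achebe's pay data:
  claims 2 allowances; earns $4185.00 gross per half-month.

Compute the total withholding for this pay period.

Regional Income Tax: taxable = $4185.00 − 2×$420.00 = $3345.00
  $152.72 + 11.25% × ($3345.00 − $2000.00) = $152.72 + 11.25% × $1345.00 = $304.03
Long-Term Care Levy: 5% × $4185.00 = $209.25
Total: $304.03 + $209.25 = $513.28

$513.28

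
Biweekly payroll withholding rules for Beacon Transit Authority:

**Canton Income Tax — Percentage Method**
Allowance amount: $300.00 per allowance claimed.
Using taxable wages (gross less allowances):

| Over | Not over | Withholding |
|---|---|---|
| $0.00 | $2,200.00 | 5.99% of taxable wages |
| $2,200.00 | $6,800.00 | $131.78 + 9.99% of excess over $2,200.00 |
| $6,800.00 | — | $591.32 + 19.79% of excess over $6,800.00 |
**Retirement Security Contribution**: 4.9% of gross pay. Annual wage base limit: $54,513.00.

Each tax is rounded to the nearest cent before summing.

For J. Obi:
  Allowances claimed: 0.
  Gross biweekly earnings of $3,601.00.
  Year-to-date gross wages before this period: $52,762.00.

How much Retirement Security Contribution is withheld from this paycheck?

$85.80

Retirement Security Contribution: cap $54,513.00 − YTD $52,762.00 = $1,751.00 subject; 4.9% × $1,751.00 = $85.80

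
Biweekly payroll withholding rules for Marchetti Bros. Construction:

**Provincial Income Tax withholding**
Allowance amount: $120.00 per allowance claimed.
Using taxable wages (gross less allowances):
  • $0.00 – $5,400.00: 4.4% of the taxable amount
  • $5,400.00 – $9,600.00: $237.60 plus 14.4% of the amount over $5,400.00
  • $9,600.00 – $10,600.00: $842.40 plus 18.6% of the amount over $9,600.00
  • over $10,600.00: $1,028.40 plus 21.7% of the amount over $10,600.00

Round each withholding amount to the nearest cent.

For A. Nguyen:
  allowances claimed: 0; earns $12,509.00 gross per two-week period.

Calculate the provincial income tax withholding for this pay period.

$1,442.65

Provincial Income Tax: taxable = $12,509.00
  $1,028.40 + 21.7% × ($12,509.00 − $10,600.00) = $1,028.40 + 21.7% × $1,909.00 = $1,442.65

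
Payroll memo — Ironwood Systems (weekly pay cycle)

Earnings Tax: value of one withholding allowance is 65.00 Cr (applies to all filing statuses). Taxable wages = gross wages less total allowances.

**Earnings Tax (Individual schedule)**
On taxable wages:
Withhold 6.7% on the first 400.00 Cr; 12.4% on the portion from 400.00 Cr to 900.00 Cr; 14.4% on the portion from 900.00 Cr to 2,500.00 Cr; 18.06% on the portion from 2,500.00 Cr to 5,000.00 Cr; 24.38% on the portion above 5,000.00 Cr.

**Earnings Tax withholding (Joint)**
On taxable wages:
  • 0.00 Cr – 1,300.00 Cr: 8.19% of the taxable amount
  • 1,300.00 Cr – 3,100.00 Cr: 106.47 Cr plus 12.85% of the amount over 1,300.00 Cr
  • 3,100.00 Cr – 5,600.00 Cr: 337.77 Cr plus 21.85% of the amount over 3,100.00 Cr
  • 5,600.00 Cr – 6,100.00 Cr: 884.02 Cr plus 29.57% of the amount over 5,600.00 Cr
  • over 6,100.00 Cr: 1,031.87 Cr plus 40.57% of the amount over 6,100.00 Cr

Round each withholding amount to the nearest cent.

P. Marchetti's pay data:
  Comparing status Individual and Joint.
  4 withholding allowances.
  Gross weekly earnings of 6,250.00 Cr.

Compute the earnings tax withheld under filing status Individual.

Earnings Tax (Individual): taxable = 6,250.00 Cr − 4×65.00 Cr = 5,990.00 Cr
  770.70 Cr + 24.38% × (5,990.00 Cr − 5,000.00 Cr) = 770.70 Cr + 24.38% × 990.00 Cr = 1,012.06 Cr

1,012.06 Cr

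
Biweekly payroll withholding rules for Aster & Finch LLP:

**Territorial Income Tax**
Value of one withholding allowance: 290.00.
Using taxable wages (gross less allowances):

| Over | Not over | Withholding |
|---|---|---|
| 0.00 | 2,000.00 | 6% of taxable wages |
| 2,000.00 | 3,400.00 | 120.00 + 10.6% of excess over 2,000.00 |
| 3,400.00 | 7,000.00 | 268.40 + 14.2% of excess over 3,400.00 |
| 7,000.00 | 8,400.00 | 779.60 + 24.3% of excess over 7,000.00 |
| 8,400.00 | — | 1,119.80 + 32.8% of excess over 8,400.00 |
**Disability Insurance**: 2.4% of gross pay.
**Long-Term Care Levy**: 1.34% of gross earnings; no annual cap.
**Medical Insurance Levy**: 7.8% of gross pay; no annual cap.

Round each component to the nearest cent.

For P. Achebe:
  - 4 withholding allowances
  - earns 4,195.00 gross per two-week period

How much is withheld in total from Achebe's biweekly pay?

Territorial Income Tax: taxable = 4,195.00 − 4×290.00 = 3,035.00
  120.00 + 10.6% × (3,035.00 − 2,000.00) = 120.00 + 10.6% × 1,035.00 = 229.71
Disability Insurance: 2.4% × 4,195.00 = 100.68
Long-Term Care Levy: 1.34% × 4,195.00 = 56.21
Medical Insurance Levy: 7.8% × 4,195.00 = 327.21
Total: 229.71 + 100.68 + 56.21 + 327.21 = 713.81

713.81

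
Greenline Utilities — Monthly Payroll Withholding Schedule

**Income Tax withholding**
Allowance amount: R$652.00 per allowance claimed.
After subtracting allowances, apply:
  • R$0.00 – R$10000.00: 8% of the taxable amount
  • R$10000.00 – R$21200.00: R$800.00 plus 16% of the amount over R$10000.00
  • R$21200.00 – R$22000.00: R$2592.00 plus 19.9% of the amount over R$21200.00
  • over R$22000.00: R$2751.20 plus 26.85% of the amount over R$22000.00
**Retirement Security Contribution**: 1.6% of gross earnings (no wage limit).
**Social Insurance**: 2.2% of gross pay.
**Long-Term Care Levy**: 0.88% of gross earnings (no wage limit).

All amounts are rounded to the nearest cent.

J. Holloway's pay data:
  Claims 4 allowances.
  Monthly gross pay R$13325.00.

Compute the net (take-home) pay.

Income Tax: taxable = R$13325.00 − 4×R$652.00 = R$10717.00
  R$800.00 + 16% × (R$10717.00 − R$10000.00) = R$800.00 + 16% × R$717.00 = R$914.72
Retirement Security Contribution: 1.6% × R$13325.00 = R$213.20
Social Insurance: 2.2% × R$13325.00 = R$293.15
Long-Term Care Levy: 0.88% × R$13325.00 = R$117.26
Total withheld: R$914.72 + R$213.20 + R$293.15 + R$117.26 = R$1538.33
Net pay: R$13325.00 − R$1538.33 = R$11786.67

R$11786.67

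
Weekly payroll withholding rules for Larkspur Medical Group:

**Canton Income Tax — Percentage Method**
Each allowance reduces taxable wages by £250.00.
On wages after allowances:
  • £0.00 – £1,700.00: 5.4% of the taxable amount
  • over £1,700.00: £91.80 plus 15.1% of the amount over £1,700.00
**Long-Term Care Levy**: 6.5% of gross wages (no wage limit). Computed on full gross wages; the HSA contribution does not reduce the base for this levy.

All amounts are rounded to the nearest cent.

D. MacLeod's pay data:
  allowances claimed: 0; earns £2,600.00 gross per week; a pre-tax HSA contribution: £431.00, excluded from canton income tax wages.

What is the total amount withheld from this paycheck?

£331.62

Canton Income Tax: taxable = £2,600.00 − £431.00 = £2,169.00
  £91.80 + 15.1% × (£2,169.00 − £1,700.00) = £91.80 + 15.1% × £469.00 = £162.62
Long-Term Care Levy: 6.5% × £2,600.00 = £169.00
Total: £162.62 + £169.00 = £331.62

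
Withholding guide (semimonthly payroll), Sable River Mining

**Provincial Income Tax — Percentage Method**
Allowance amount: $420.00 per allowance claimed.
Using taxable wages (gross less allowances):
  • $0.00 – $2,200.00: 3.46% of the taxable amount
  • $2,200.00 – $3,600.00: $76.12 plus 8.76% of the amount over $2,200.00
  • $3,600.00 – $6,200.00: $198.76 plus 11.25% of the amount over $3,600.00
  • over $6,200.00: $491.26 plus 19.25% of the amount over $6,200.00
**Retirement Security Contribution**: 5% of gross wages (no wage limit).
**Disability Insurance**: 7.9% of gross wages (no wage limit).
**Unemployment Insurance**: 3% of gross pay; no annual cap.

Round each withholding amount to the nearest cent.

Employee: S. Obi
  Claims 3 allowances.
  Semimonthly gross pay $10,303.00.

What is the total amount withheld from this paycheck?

$2,676.72

Provincial Income Tax: taxable = $10,303.00 − 3×$420.00 = $9,043.00
  $491.26 + 19.25% × ($9,043.00 − $6,200.00) = $491.26 + 19.25% × $2,843.00 = $1,038.54
Retirement Security Contribution: 5% × $10,303.00 = $515.15
Disability Insurance: 7.9% × $10,303.00 = $813.94
Unemployment Insurance: 3% × $10,303.00 = $309.09
Total: $1,038.54 + $515.15 + $813.94 + $309.09 = $2,676.72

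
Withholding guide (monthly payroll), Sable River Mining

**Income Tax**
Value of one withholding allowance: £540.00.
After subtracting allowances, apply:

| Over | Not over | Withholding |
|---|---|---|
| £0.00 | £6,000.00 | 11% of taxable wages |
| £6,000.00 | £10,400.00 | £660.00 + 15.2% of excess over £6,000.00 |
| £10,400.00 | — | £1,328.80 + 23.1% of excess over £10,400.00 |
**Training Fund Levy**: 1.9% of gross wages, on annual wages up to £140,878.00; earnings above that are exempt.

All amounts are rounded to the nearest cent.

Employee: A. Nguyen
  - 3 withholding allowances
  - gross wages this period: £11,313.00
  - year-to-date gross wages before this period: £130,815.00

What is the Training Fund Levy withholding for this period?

£191.20

Training Fund Levy: cap £140,878.00 − YTD £130,815.00 = £10,063.00 subject; 1.9% × £10,063.00 = £191.20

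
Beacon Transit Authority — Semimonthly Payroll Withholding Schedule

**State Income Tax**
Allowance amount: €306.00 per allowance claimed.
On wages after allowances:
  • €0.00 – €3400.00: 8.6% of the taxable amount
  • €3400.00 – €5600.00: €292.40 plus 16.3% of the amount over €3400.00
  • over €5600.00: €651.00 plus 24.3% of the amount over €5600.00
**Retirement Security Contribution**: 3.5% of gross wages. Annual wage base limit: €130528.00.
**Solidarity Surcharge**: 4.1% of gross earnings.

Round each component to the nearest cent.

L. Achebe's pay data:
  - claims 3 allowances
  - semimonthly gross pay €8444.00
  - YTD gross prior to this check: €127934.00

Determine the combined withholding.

State Income Tax: taxable = €8444.00 − 3×€306.00 = €7526.00
  €651.00 + 24.3% × (€7526.00 − €5600.00) = €651.00 + 24.3% × €1926.00 = €1119.02
Retirement Security Contribution: cap €130528.00 − YTD €127934.00 = €2594.00 subject; 3.5% × €2594.00 = €90.79
Solidarity Surcharge: 4.1% × €8444.00 = €346.20
Total: €1119.02 + €90.79 + €346.20 = €1556.01

€1556.01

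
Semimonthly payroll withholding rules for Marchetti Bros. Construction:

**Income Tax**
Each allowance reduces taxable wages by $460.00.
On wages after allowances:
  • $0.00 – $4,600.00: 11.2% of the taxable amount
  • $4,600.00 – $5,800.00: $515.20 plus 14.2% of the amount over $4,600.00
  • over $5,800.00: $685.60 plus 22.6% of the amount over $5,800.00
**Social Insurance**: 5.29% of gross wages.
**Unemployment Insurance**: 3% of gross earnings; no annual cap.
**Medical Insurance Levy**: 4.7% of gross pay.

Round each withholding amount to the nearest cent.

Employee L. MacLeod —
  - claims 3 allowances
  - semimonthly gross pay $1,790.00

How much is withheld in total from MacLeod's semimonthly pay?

$278.44

Income Tax: taxable = $1,790.00 − 3×$460.00 = $410.00
  11.2% × $410.00 = $45.92
Social Insurance: 5.29% × $1,790.00 = $94.69
Unemployment Insurance: 3% × $1,790.00 = $53.70
Medical Insurance Levy: 4.7% × $1,790.00 = $84.13
Total: $45.92 + $94.69 + $53.70 + $84.13 = $278.44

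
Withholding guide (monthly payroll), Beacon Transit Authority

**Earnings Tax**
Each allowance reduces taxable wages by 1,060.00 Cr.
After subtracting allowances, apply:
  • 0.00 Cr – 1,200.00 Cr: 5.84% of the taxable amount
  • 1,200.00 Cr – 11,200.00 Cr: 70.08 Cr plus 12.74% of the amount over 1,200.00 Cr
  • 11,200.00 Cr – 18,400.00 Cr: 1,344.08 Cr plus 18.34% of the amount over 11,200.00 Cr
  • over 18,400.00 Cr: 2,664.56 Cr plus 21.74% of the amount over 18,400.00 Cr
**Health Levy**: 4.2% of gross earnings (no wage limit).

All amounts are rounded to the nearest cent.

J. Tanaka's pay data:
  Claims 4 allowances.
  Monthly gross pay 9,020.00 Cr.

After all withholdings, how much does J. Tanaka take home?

8,114.99 Cr

Earnings Tax: taxable = 9,020.00 Cr − 4×1,060.00 Cr = 4,780.00 Cr
  70.08 Cr + 12.74% × (4,780.00 Cr − 1,200.00 Cr) = 70.08 Cr + 12.74% × 3,580.00 Cr = 526.17 Cr
Health Levy: 4.2% × 9,020.00 Cr = 378.84 Cr
Total withheld: 526.17 Cr + 378.84 Cr = 905.01 Cr
Net pay: 9,020.00 Cr − 905.01 Cr = 8,114.99 Cr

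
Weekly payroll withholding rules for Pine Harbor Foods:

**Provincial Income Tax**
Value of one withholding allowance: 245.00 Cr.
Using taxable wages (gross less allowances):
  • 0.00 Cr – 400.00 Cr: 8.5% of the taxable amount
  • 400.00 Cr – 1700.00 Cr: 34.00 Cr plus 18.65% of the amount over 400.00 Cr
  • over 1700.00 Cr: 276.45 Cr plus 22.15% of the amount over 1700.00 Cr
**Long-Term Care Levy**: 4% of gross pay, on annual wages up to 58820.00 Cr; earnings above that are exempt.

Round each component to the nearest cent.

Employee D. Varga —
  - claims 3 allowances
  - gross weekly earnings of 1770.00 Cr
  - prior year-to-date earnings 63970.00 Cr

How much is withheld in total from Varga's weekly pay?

Provincial Income Tax: taxable = 1770.00 Cr − 3×245.00 Cr = 1035.00 Cr
  34.00 Cr + 18.65% × (1035.00 Cr − 400.00 Cr) = 34.00 Cr + 18.65% × 635.00 Cr = 152.43 Cr
Long-Term Care Levy: YTD 63970.00 Cr ≥ cap 58820.00 Cr → 0.00 Cr
Total: 152.43 Cr + 0.00 Cr = 152.43 Cr

152.43 Cr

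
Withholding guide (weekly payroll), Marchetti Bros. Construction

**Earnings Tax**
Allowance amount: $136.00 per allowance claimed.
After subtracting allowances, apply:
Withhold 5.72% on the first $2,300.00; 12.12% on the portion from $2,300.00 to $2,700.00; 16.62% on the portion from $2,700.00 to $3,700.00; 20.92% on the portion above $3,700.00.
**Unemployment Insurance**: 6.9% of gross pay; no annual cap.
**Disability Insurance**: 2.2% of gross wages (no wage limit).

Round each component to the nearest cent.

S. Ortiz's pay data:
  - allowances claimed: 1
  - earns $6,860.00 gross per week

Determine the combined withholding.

Earnings Tax: taxable = $6,860.00 − 1×$136.00 = $6,724.00
  $346.24 + 20.92% × ($6,724.00 − $3,700.00) = $346.24 + 20.92% × $3,024.00 = $978.86
Unemployment Insurance: 6.9% × $6,860.00 = $473.34
Disability Insurance: 2.2% × $6,860.00 = $150.92
Total: $978.86 + $473.34 + $150.92 = $1,603.12

$1,603.12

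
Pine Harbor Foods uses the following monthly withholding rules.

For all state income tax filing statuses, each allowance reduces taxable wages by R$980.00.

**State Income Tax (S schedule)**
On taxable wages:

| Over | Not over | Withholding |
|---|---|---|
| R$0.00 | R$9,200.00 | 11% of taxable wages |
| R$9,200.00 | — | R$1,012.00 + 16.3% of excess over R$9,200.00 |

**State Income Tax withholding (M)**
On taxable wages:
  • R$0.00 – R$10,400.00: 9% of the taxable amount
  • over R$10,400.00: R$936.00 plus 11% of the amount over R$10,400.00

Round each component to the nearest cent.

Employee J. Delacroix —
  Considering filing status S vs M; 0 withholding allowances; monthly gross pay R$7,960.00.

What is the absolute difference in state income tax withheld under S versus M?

R$159.20

State Income Tax (S): taxable = R$7,960.00
  11% × R$7,960.00 = R$875.60
State Income Tax (M): taxable = R$7,960.00
  9% × R$7,960.00 = R$716.40
Difference: |R$875.60 − R$716.40| = R$159.20 (higher under S)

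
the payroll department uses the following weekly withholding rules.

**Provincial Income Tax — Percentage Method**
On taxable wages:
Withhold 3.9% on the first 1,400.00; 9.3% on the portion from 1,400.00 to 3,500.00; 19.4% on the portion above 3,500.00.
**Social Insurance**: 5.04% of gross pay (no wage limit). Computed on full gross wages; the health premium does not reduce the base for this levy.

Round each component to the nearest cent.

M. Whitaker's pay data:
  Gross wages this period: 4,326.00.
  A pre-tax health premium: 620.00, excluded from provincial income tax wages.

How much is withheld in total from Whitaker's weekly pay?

507.89

Provincial Income Tax: taxable = 4,326.00 − 620.00 = 3,706.00
  249.90 + 19.4% × (3,706.00 − 3,500.00) = 249.90 + 19.4% × 206.00 = 289.86
Social Insurance: 5.04% × 4,326.00 = 218.03
Total: 289.86 + 218.03 = 507.89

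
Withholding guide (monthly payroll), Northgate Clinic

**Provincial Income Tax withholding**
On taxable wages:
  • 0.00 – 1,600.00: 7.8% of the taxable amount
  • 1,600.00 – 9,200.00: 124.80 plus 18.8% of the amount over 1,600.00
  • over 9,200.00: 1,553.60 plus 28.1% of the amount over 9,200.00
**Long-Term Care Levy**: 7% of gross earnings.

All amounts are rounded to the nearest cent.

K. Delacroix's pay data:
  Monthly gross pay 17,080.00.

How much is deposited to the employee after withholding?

Provincial Income Tax: taxable = 17,080.00
  1,553.60 + 28.1% × (17,080.00 − 9,200.00) = 1,553.60 + 28.1% × 7,880.00 = 3,767.88
Long-Term Care Levy: 7% × 17,080.00 = 1,195.60
Total withheld: 3,767.88 + 1,195.60 = 4,963.48
Net pay: 17,080.00 − 4,963.48 = 12,116.52

12,116.52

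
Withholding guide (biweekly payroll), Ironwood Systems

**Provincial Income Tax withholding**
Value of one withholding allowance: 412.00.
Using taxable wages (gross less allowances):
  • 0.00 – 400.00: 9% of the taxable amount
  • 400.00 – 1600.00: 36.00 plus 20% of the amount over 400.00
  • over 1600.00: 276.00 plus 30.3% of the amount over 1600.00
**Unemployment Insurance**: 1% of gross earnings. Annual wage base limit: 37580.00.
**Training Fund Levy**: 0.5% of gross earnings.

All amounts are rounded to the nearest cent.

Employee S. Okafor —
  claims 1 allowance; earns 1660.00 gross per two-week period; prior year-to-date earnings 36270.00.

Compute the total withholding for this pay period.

Provincial Income Tax: taxable = 1660.00 − 1×412.00 = 1248.00
  36.00 + 20% × (1248.00 − 400.00) = 36.00 + 20% × 848.00 = 205.60
Unemployment Insurance: cap 37580.00 − YTD 36270.00 = 1310.00 subject; 1% × 1310.00 = 13.10
Training Fund Levy: 0.5% × 1660.00 = 8.30
Total: 205.60 + 13.10 + 8.30 = 227.00

227.00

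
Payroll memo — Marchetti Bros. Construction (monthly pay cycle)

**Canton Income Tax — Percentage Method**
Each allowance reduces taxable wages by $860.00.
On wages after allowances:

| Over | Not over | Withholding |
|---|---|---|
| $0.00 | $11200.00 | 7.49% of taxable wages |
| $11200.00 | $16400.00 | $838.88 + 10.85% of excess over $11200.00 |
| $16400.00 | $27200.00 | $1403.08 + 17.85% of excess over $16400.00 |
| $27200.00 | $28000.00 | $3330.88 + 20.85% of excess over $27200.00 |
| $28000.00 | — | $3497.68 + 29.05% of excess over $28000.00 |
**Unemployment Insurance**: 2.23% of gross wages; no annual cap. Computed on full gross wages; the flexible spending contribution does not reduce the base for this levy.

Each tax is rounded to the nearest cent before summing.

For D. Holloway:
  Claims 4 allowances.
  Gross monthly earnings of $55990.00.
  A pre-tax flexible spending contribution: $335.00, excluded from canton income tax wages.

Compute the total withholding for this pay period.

Canton Income Tax: taxable = $55990.00 − $335.00 − 4×$860.00 = $52215.00
  $3497.68 + 29.05% × ($52215.00 − $28000.00) = $3497.68 + 29.05% × $24215.00 = $10532.14
Unemployment Insurance: 2.23% × $55990.00 = $1248.58
Total: $10532.14 + $1248.58 = $11780.72

$11780.72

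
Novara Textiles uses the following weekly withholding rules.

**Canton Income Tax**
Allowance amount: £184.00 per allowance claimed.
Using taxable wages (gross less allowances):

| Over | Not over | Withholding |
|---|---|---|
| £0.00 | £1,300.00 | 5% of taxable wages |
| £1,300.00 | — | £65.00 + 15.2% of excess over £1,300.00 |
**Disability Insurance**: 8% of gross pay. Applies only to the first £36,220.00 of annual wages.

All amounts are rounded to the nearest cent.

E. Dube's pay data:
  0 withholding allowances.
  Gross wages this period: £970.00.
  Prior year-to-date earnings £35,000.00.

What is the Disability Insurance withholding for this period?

£77.60

Disability Insurance: 8% × £970.00 = £77.60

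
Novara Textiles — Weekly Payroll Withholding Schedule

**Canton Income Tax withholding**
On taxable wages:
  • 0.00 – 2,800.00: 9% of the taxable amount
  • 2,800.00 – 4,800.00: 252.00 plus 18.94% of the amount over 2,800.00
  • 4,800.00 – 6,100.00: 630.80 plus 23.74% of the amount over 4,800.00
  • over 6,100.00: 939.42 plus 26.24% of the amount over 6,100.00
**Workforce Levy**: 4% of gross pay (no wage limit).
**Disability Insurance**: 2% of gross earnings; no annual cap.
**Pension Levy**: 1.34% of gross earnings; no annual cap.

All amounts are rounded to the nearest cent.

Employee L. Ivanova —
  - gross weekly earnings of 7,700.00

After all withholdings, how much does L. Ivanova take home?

5,775.56

Canton Income Tax: taxable = 7,700.00
  939.42 + 26.24% × (7,700.00 − 6,100.00) = 939.42 + 26.24% × 1,600.00 = 1,359.26
Workforce Levy: 4% × 7,700.00 = 308.00
Disability Insurance: 2% × 7,700.00 = 154.00
Pension Levy: 1.34% × 7,700.00 = 103.18
Total withheld: 1,359.26 + 308.00 + 154.00 + 103.18 = 1,924.44
Net pay: 7,700.00 − 1,924.44 = 5,775.56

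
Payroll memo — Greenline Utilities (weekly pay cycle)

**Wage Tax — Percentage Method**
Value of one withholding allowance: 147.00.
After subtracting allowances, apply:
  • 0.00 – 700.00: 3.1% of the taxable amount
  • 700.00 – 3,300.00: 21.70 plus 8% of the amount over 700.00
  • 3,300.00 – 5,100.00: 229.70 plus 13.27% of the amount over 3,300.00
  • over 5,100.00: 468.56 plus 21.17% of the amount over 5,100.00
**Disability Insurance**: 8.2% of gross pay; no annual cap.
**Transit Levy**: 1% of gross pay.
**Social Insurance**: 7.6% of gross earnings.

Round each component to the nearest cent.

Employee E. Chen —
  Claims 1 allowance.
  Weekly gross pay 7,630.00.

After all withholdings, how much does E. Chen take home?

Wage Tax: taxable = 7,630.00 − 1×147.00 = 7,483.00
  468.56 + 21.17% × (7,483.00 − 5,100.00) = 468.56 + 21.17% × 2,383.00 = 973.04
Disability Insurance: 8.2% × 7,630.00 = 625.66
Transit Levy: 1% × 7,630.00 = 76.30
Social Insurance: 7.6% × 7,630.00 = 579.88
Total withheld: 973.04 + 625.66 + 76.30 + 579.88 = 2,254.88
Net pay: 7,630.00 − 2,254.88 = 5,375.12

5,375.12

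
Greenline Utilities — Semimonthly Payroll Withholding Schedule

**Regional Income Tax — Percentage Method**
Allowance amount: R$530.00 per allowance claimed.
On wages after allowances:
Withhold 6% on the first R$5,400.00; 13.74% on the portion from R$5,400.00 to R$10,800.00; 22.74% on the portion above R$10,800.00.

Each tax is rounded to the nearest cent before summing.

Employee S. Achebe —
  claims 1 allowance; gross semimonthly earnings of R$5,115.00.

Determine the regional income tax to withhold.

Regional Income Tax: taxable = R$5,115.00 − 1×R$530.00 = R$4,585.00
  6% × R$4,585.00 = R$275.10

R$275.10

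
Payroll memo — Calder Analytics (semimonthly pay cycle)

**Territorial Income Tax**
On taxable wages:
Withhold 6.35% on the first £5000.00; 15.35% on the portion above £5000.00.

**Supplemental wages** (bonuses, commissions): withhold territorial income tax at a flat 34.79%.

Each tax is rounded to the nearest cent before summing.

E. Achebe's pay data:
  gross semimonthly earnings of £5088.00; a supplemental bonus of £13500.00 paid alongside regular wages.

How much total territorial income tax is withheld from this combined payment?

£5027.66

Territorial Income Tax: taxable = £5088.00
  £317.50 + 15.35% × (£5088.00 − £5000.00) = £317.50 + 15.35% × £88.00 = £331.01
Supplemental (34.79% flat on bonus): 34.79% × £13500.00 = £4696.65
Total territorial income tax: £331.01 + £4696.65 = £5027.66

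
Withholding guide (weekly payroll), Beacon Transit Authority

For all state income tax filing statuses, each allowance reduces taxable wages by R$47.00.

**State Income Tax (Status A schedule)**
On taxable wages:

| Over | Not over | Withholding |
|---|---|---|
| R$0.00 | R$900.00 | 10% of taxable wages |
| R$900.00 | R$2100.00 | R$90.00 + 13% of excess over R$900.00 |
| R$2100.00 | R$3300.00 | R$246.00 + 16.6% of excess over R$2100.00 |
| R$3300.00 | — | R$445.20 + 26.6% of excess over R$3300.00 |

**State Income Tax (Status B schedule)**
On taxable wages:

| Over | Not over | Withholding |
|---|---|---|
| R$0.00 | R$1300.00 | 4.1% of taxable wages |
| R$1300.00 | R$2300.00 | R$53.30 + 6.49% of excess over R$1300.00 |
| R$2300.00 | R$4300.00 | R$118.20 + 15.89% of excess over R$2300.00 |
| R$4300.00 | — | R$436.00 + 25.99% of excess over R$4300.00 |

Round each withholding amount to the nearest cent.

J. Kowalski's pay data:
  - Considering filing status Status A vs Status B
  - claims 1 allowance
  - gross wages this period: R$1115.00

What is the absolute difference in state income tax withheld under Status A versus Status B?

R$68.05

State Income Tax (Status A): taxable = R$1115.00 − 1×R$47.00 = R$1068.00
  R$90.00 + 13% × (R$1068.00 − R$900.00) = R$90.00 + 13% × R$168.00 = R$111.84
State Income Tax (Status B): taxable = R$1115.00 − 1×R$47.00 = R$1068.00
  4.1% × R$1068.00 = R$43.79
Difference: |R$111.84 − R$43.79| = R$68.05 (higher under Status A)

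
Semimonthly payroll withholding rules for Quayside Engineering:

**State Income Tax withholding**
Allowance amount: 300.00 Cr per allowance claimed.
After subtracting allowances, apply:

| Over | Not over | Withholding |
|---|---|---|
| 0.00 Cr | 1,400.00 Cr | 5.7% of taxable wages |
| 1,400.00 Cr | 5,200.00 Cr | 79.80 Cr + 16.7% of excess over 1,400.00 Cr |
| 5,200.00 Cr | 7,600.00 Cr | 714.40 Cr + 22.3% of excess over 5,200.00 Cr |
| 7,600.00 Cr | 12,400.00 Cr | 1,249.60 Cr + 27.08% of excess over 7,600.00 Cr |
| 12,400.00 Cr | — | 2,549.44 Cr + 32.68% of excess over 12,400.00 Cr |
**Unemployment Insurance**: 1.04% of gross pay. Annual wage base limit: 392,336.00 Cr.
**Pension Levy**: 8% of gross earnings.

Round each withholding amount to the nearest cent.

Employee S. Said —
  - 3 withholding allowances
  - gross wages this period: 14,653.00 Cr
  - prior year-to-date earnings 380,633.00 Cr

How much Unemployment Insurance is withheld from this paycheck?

Unemployment Insurance: cap 392,336.00 Cr − YTD 380,633.00 Cr = 11,703.00 Cr subject; 1.04% × 11,703.00 Cr = 121.71 Cr

121.71 Cr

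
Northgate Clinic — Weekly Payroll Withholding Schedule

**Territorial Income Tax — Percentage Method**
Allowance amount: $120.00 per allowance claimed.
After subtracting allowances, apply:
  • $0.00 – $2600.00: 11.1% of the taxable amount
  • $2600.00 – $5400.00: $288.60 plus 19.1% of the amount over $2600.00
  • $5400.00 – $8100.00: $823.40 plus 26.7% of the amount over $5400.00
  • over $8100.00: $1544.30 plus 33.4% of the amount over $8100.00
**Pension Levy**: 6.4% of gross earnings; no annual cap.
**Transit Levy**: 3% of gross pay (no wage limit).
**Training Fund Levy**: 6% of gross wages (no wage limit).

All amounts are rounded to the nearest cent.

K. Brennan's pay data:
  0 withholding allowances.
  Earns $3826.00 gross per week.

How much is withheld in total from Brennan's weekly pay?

Territorial Income Tax: taxable = $3826.00
  $288.60 + 19.1% × ($3826.00 − $2600.00) = $288.60 + 19.1% × $1226.00 = $522.77
Pension Levy: 6.4% × $3826.00 = $244.86
Transit Levy: 3% × $3826.00 = $114.78
Training Fund Levy: 6% × $3826.00 = $229.56
Total: $522.77 + $244.86 + $114.78 + $229.56 = $1111.97

$1111.97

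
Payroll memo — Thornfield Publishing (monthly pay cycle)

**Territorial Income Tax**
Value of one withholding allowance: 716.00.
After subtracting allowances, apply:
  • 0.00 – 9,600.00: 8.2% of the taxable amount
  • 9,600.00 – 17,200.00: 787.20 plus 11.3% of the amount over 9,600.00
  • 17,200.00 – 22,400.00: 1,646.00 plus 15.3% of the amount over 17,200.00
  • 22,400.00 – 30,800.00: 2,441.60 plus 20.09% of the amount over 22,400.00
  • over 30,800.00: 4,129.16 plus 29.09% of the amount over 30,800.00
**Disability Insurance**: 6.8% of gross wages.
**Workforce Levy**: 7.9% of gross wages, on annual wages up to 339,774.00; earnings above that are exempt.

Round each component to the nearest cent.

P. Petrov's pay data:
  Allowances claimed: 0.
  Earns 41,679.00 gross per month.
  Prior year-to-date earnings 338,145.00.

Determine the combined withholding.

10,256.72

Territorial Income Tax: taxable = 41,679.00
  4,129.16 + 29.09% × (41,679.00 − 30,800.00) = 4,129.16 + 29.09% × 10,879.00 = 7,293.86
Disability Insurance: 6.8% × 41,679.00 = 2,834.17
Workforce Levy: cap 339,774.00 − YTD 338,145.00 = 1,629.00 subject; 7.9% × 1,629.00 = 128.69
Total: 7,293.86 + 2,834.17 + 128.69 = 10,256.72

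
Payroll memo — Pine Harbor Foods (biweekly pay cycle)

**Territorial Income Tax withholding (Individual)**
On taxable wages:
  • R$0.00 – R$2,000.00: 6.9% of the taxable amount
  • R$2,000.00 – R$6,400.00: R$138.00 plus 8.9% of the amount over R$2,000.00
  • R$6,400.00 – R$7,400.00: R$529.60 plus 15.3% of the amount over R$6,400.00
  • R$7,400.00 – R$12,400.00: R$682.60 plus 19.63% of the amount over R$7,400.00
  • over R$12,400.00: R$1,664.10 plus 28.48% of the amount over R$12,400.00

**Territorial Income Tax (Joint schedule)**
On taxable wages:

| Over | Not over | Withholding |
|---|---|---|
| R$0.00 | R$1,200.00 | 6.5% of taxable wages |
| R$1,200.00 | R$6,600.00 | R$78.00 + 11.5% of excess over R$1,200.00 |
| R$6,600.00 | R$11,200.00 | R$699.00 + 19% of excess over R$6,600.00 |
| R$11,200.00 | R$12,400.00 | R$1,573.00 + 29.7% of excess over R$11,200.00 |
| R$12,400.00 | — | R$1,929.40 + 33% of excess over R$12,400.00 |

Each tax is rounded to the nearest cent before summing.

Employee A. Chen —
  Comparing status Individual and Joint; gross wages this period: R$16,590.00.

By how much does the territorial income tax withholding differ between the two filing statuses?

R$454.69

Territorial Income Tax (Individual): taxable = R$16,590.00
  R$1,664.10 + 28.48% × (R$16,590.00 − R$12,400.00) = R$1,664.10 + 28.48% × R$4,190.00 = R$2,857.41
Territorial Income Tax (Joint): taxable = R$16,590.00
  R$1,929.40 + 33% × (R$16,590.00 − R$12,400.00) = R$1,929.40 + 33% × R$4,190.00 = R$3,312.10
Difference: |R$2,857.41 − R$3,312.10| = R$454.69 (higher under Joint)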